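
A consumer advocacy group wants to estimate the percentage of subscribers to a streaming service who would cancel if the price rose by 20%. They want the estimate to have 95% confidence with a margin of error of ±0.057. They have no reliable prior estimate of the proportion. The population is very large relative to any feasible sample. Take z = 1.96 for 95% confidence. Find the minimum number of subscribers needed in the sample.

With no prior estimate, use p = 0.5, giving p(1−p) = 0.25.
n = z²·p(1−p)/E² = 1.96² × 0.2500 / 0.057² = 3.8416 × 0.2500 / 0.003249 ≈ 295.60.
Rounding up gives n = 296.

296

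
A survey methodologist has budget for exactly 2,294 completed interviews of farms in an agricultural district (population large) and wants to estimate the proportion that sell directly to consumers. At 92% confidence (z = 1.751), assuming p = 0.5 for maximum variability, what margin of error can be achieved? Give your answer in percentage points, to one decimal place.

1.8

SE(p̂) = √[p(1−p)/n] = √[0.2500/2294] = 0.01044.
E = z × SE = 1.751 × 0.01044 = 0.01828, or 1.8 percentage points.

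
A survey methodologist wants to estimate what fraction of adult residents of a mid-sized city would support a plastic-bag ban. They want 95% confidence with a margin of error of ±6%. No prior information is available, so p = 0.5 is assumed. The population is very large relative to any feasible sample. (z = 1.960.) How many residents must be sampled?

With p = 0.5, p(1−p) = 0.25.
n = z²·p(1−p)/E² = 1.960² × 0.2500 / 0.060² = 3.8416 × 0.2500 / 0.003600 ≈ 266.78.
Rounding up gives n = 267.

267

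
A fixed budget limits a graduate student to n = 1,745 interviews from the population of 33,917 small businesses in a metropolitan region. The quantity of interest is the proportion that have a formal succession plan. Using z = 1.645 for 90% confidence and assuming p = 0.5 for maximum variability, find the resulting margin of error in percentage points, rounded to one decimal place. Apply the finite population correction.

Finite-population factor: (N−n)/(N−1) = (33917−1745)/(33917−1) = 0.9486.
SE(p̂) = √[p(1−p)/n · (N−n)/(N−1)] = √[0.2500/1745 × 0.9486] = 0.01166.
E = z × SE = 1.645 × 0.01166 = 0.01918 ≈ 1.9 percentage points.

1.9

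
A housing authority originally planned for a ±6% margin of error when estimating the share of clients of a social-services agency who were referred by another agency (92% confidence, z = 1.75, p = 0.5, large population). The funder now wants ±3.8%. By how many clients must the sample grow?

At ±6%: n = 1.75² × 0.2500 / 0.060² ≈ 212.67 → 213.
At ±3.8%: n = 1.75² × 0.2500 / 0.038² ≈ 530.21 → 531.
Additional respondents: 531 − 213 = 318.

318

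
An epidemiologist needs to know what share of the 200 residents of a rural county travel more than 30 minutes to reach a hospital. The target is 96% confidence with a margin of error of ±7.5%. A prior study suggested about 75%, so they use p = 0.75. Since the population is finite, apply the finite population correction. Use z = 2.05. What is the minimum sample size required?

83

Unadjusted: n₀ = 2.05² × 0.75 × 0.25 / 0.075² ≈ 140.08, so n₀ = 141.
Finite population correction with N = 200: n = n₀ / (1 + (n₀−1)/N) = 141 / (1 + 140/200) = 141 / 1.7000 ≈ 82.94.
Rounding up, n = 83.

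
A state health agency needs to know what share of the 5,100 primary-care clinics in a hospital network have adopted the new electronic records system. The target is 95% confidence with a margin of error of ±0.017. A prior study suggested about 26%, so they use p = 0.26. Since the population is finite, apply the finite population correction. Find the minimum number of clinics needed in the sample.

1704

For 95% confidence, z = 1.960.
Unadjusted: n₀ = 1.960² × 0.26 × 0.74 / 0.017² ≈ 2557.52, so n₀ = 2558.
Finite population correction with N = 5,100: n = n₀ / (1 + (n₀−1)/N) = 2558 / (1 + 2557/5100) = 2558 / 1.5014 ≈ 1703.77.
Rounding up, n = 1704.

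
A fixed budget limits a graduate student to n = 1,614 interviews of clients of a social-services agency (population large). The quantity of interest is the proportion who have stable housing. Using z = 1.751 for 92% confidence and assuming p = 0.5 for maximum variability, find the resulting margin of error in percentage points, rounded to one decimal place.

SE(p̂) = √[p(1−p)/n] = √[0.2500/1614] = 0.01245.
E = z × SE = 1.751 × 0.01245 = 0.02179, or 2.2 percentage points.

2.2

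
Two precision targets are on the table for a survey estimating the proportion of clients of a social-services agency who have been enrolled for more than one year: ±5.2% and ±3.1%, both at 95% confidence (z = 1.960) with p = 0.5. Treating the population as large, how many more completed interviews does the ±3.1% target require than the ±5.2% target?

At ±5.2%: n = 1.960² × 0.2500 / 0.052² ≈ 355.18 → 356.
At ±3.1%: n = 1.960² × 0.2500 / 0.031² ≈ 999.38 → 1000.
Additional respondents: 1000 − 356 = 644.

644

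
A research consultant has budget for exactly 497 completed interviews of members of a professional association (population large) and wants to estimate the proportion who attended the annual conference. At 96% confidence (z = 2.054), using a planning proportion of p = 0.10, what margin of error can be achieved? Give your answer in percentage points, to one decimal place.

SE(p̂) = √[p(1−p)/n] = √[0.0900/497] = 0.01346.
E = z × SE = 2.054 × 0.01346 = 0.02764, or 2.8 percentage points.

2.8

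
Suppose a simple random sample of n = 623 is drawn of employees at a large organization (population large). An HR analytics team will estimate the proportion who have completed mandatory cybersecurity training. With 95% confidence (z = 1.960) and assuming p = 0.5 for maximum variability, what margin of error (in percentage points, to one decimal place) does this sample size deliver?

SE(p̂) = √[p(1−p)/n] = √[0.2500/623] = 0.02003.
E = z × SE = 1.960 × 0.02003 = 0.03926, or 3.9 percentage points.

3.9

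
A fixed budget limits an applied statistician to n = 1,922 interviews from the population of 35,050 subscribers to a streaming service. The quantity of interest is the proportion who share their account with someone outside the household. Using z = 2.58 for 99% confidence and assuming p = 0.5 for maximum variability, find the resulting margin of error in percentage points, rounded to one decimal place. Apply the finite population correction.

2.9

Finite-population factor: (N−n)/(N−1) = (35050−1922)/(35050−1) = 0.9452.
SE(p̂) = √[p(1−p)/n · (N−n)/(N−1)] = √[0.2500/1922 × 0.9452] = 0.01109.
E = z × SE = 2.58 × 0.01109 = 0.02861 ≈ 2.9 percentage points.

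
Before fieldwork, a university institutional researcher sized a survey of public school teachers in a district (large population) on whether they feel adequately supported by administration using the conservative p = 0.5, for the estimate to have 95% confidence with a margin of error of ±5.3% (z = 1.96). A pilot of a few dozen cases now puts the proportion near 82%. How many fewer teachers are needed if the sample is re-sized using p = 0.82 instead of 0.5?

140

Conservative (p = 0.5): n = 1.96² × 0.25 / 0.053² ≈ 341.90 → 342.
Using p = 0.82: p(1−p) = 0.1476, so n = 1.96² × 0.1476 / 0.053² ≈ 201.86 → 202.
Reduction: 342 − 202 = 140.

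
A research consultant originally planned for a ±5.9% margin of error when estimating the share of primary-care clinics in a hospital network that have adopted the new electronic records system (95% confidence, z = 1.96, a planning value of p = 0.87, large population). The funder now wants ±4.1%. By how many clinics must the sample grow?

134

At ±5.9%: n = 1.96² × 0.1131 / 0.059² ≈ 124.82 → 125.
At ±4.1%: n = 1.96² × 0.1131 / 0.041² ≈ 258.47 → 259.
Additional respondents: 259 − 125 = 134.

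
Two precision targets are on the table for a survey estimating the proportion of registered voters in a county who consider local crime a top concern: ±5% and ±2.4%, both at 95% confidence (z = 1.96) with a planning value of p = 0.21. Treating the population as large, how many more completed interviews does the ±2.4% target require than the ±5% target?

852

At ±5%: n = 1.96² × 0.1659 / 0.050² ≈ 254.93 → 255.
At ±2.4%: n = 1.96² × 0.1659 / 0.024² ≈ 1106.46 → 1107.
Additional respondents: 1107 − 255 = 852.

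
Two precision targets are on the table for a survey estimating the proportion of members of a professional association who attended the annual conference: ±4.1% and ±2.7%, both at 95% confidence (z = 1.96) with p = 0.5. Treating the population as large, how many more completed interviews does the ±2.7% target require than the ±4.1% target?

At ±4.1%: n = 1.96² × 0.2500 / 0.041² ≈ 571.33 → 572.
At ±2.7%: n = 1.96² × 0.2500 / 0.027² ≈ 1317.42 → 1318.
Additional respondents: 1318 − 572 = 746.

746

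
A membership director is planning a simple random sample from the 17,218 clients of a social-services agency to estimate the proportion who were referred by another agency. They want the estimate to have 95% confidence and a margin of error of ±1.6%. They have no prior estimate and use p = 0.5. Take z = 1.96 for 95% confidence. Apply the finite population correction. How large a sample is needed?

Unadjusted: n₀ = 1.96² × 0.50 × 0.50 / 0.016² ≈ 3751.56, so n₀ = 3752.
Finite population correction with N = 17,218: n = n₀ / (1 + (n₀−1)/N) = 3752 / (1 + 3751/17218) = 3752 / 1.2179 ≈ 3080.83.
Rounding up, n = 3081.

3081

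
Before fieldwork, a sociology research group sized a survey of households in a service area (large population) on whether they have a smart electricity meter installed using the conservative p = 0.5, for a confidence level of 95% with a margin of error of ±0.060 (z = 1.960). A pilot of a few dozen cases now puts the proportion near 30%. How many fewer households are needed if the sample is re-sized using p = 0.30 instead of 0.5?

42

Conservative (p = 0.5): n = 1.960² × 0.25 / 0.060² ≈ 266.78 → 267.
Using p = 0.30: p(1−p) = 0.2100, so n = 1.960² × 0.2100 / 0.060² ≈ 224.09 → 225.
Reduction: 267 − 225 = 42.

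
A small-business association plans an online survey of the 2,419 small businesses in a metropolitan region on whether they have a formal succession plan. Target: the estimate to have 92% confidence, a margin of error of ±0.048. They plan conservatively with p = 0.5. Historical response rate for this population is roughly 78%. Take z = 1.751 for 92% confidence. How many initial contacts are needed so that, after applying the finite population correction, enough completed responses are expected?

Completed interviews needed (unadjusted): n₀ = 1.751² × 0.2500 / 0.048² ≈ 332.68 → 333.
FPC for N = 2,419: n = 333 / (1 + 332/2419) = 333 / 1.1372 ≈ 292.81 → 293.
At a 78% response rate, contacts needed = 293 / 0.78 ≈ 375.64 → 376.

376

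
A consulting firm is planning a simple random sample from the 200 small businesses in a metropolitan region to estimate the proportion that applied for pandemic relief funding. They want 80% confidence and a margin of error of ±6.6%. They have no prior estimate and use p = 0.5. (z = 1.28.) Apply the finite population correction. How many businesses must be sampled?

Unadjusted: n₀ = 1.28² × 0.50 × 0.50 / 0.066² ≈ 94.03, so n₀ = 95.
Finite population correction with N = 200: n = n₀ / (1 + (n₀−1)/N) = 95 / (1 + 94/200) = 95 / 1.4700 ≈ 64.63.
Rounding up, n = 65.

65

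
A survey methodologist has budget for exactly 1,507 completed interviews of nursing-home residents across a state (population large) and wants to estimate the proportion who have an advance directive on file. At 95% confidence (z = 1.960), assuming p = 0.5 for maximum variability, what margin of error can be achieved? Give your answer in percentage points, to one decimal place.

SE(p̂) = √[p(1−p)/n] = √[0.2500/1507] = 0.01288.
E = z × SE = 1.960 × 0.01288 = 0.02524, or 2.5 percentage points.

2.5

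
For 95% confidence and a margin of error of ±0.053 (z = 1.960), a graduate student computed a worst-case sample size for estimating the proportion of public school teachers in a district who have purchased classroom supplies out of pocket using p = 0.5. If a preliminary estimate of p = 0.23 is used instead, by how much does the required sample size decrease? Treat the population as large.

Conservative (p = 0.5): n = 1.960² × 0.25 / 0.053² ≈ 341.90 → 342.
Using p = 0.23: p(1−p) = 0.1771, so n = 1.960² × 0.1771 / 0.053² ≈ 242.20 → 243.
Reduction: 342 − 243 = 99.

99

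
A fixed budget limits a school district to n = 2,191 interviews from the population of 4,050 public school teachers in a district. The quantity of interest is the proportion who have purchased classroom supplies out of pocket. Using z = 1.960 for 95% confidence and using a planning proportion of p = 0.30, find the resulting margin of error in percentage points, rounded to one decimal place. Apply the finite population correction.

Finite-population factor: (N−n)/(N−1) = (4050−2191)/(4050−1) = 0.4591.
SE(p̂) = √[p(1−p)/n · (N−n)/(N−1)] = √[0.2100/2191 × 0.4591] = 0.00663.
E = z × SE = 1.960 × 0.00663 = 0.01300 ≈ 1.3 percentage points.

1.3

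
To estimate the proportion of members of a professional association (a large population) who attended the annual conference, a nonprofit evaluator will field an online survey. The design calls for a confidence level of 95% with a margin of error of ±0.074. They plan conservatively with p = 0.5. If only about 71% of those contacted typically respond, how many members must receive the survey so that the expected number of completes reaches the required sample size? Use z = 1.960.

Completed interviews needed: n₀ = 1.960² × 0.2500 / 0.074² ≈ 175.38 → 176.
At a 71% response rate, contacts needed = 176 / 0.71 ≈ 247.89 → 248.

248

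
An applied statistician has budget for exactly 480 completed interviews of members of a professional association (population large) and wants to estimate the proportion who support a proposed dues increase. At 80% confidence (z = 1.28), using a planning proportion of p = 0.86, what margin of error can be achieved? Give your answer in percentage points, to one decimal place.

2.0

SE(p̂) = √[p(1−p)/n] = √[0.1204/480] = 0.01584.
E = z × SE = 1.28 × 0.01584 = 0.02027, or 2.0 percentage points.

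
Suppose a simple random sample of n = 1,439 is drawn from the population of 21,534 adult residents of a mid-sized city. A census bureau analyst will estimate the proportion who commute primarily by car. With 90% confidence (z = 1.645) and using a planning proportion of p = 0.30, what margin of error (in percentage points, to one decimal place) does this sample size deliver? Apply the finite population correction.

1.9

Finite-population factor: (N−n)/(N−1) = (21534−1439)/(21534−1) = 0.9332.
SE(p̂) = √[p(1−p)/n · (N−n)/(N−1)] = √[0.2100/1439 × 0.9332] = 0.01167.
E = z × SE = 1.645 × 0.01167 = 0.01920 ≈ 1.9 percentage points.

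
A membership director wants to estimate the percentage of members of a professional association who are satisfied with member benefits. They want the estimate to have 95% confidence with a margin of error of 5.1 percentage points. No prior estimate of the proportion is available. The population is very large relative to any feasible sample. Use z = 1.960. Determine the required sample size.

With no prior estimate, use p = 0.5, giving p(1−p) = 0.25.
n = z²·p(1−p)/E² = 1.960² × 0.2500 / 0.051² = 3.8416 × 0.2500 / 0.002601 ≈ 369.24.
Rounding up gives n = 370.

370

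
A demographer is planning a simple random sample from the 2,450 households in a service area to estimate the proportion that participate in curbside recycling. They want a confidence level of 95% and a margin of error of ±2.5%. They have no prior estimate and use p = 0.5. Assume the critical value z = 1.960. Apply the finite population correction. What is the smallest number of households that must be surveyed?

Unadjusted: n₀ = 1.960² × 0.50 × 0.50 / 0.025² ≈ 1536.64, so n₀ = 1537.
Finite population correction with N = 2,450: n = n₀ / (1 + (n₀−1)/N) = 1537 / (1 + 1536/2450) = 1537 / 1.6269 ≈ 944.72.
Rounding up, n = 945.

945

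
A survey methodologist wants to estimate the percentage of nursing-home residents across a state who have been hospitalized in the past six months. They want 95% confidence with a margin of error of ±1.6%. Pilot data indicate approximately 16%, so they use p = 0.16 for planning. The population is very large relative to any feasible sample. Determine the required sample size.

For 95% confidence, z = 1.96.
With p = 0.16, p(1−p) = 0.1344.
n = z²·p(1−p)/E² = 1.96² × 0.1344 / 0.016² = 3.8416 × 0.1344 / 0.000256 ≈ 2016.84.
Rounding up gives n = 2017.

2017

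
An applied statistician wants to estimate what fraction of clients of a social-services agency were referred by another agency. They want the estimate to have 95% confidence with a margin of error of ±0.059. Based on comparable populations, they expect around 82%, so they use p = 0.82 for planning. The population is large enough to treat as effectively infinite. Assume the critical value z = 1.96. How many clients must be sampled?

163

With p = 0.82, p(1−p) = 0.1476.
n = z²·p(1−p)/E² = 1.96² × 0.1476 / 0.059² = 3.8416 × 0.1476 / 0.003481 ≈ 162.89.
Rounding up gives n = 163.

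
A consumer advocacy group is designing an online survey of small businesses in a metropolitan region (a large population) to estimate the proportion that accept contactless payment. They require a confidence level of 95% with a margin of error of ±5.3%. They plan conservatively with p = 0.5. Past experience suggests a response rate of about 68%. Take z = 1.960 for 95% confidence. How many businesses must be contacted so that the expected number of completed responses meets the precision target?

Completed interviews needed: n₀ = 1.960² × 0.2500 / 0.053² ≈ 341.90 → 342.
At a 68% response rate, contacts needed = 342 / 0.68 ≈ 502.94 → 503.

503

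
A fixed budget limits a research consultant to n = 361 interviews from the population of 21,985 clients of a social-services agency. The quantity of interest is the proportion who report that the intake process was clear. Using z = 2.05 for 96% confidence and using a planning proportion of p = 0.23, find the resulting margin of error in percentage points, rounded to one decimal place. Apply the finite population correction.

4.5

Finite-population factor: (N−n)/(N−1) = (21985−361)/(21985−1) = 0.9836.
SE(p̂) = √[p(1−p)/n · (N−n)/(N−1)] = √[0.1771/361 × 0.9836] = 0.02197.
E = z × SE = 2.05 × 0.02197 = 0.04503 ≈ 4.5 percentage points.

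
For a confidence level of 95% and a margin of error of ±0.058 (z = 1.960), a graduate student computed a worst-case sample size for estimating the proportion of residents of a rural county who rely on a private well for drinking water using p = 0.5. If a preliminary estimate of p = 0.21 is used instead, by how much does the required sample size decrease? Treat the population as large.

96

Conservative (p = 0.5): n = 1.960² × 0.25 / 0.058² ≈ 285.49 → 286.
Using p = 0.21: p(1−p) = 0.1659, so n = 1.960² × 0.1659 / 0.058² ≈ 189.45 → 190.
Reduction: 286 − 190 = 96.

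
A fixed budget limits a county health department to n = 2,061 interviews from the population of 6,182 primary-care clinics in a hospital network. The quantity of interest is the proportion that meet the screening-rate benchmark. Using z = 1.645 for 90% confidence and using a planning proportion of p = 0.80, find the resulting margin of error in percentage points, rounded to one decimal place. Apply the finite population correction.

1.2

Finite-population factor: (N−n)/(N−1) = (6182−2061)/(6182−1) = 0.6667.
SE(p̂) = √[p(1−p)/n · (N−n)/(N−1)] = √[0.1600/2061 × 0.6667] = 0.00719.
E = z × SE = 1.645 × 0.00719 = 0.01183 ≈ 1.2 percentage points.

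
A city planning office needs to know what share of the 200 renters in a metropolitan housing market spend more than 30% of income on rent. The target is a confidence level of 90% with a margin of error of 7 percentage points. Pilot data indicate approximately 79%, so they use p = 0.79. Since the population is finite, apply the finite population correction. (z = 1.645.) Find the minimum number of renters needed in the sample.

Unadjusted: n₀ = 1.645² × 0.79 × 0.21 / 0.070² ≈ 91.62, so n₀ = 92.
Finite population correction with N = 200: n = n₀ / (1 + (n₀−1)/N) = 92 / (1 + 91/200) = 92 / 1.4550 ≈ 63.23.
Rounding up, n = 64.

64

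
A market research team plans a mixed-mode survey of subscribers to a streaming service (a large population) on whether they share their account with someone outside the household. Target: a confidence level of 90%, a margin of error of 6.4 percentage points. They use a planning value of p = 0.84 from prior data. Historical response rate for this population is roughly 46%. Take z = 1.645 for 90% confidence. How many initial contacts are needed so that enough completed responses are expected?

194

Completed interviews needed: n₀ = 1.645² × 0.1344 / 0.064² ≈ 88.79 → 89.
At a 46% response rate, contacts needed = 89 / 0.46 ≈ 193.48 → 194.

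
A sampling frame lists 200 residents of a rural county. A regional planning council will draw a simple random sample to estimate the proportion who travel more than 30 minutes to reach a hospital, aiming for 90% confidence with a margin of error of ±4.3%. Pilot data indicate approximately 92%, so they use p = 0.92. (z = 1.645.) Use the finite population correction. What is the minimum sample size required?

71

Unadjusted: n₀ = 1.645² × 0.92 × 0.08 / 0.043² ≈ 107.71, so n₀ = 108.
Finite population correction with N = 200: n = n₀ / (1 + (n₀−1)/N) = 108 / (1 + 107/200) = 108 / 1.5350 ≈ 70.36.
Rounding up, n = 71.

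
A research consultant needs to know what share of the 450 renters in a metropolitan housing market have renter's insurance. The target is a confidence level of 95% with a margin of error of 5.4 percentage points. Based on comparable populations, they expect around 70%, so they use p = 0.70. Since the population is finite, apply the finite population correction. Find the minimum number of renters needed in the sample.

172

For 95% confidence, z = 1.96.
Unadjusted: n₀ = 1.96² × 0.70 × 0.30 / 0.054² ≈ 276.66, so n₀ = 277.
Finite population correction with N = 450: n = n₀ / (1 + (n₀−1)/N) = 277 / (1 + 276/450) = 277 / 1.6133 ≈ 171.69.
Rounding up, n = 172.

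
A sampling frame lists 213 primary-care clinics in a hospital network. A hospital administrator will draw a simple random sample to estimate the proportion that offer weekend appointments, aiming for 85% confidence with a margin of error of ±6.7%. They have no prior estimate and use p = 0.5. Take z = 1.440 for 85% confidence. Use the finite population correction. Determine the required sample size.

Unadjusted: n₀ = 1.440² × 0.50 × 0.50 / 0.067² ≈ 115.48, so n₀ = 116.
Finite population correction with N = 213: n = n₀ / (1 + (n₀−1)/N) = 116 / (1 + 115/213) = 116 / 1.5399 ≈ 75.33.
Rounding up, n = 76.

76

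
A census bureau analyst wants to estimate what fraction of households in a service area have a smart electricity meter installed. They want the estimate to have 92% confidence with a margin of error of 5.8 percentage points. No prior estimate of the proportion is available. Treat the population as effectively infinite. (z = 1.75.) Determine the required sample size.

228

With no prior estimate, use p = 0.5, giving p(1−p) = 0.25.
n = z²·p(1−p)/E² = 1.75² × 0.2500 / 0.058² = 3.0625 × 0.2500 / 0.003364 ≈ 227.59.
Rounding up gives n = 228.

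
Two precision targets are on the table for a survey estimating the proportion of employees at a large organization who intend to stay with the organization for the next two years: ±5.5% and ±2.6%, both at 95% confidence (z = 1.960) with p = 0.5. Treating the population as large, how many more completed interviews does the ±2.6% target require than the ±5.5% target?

1103

At ±5.5%: n = 1.960² × 0.2500 / 0.055² ≈ 317.49 → 318.
At ±2.6%: n = 1.960² × 0.2500 / 0.026² ≈ 1420.71 → 1421.
Additional respondents: 1421 − 318 = 1103.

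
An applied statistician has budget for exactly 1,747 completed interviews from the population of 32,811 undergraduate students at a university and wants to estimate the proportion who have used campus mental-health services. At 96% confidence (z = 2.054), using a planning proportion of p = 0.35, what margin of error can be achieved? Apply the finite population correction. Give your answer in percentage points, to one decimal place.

Finite-population factor: (N−n)/(N−1) = (32811−1747)/(32811−1) = 0.9468.
SE(p̂) = √[p(1−p)/n · (N−n)/(N−1)] = √[0.2275/1747 × 0.9468] = 0.01110.
E = z × SE = 2.054 × 0.01110 = 0.02281 ≈ 2.3 percentage points.

2.3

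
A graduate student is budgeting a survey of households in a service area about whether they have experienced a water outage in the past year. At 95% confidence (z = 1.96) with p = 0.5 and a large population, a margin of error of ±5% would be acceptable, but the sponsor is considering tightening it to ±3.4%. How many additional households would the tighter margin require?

At ±5%: n = 1.96² × 0.2500 / 0.050² ≈ 384.16 → 385.
At ±3.4%: n = 1.96² × 0.2500 / 0.034² ≈ 830.80 → 831.
Additional respondents: 831 − 385 = 446.

446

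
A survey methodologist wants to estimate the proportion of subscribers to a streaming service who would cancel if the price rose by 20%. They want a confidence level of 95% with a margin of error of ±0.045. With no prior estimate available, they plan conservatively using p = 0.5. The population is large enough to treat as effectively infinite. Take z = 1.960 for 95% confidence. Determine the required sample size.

475

With p = 0.5, p(1−p) = 0.25.
n = z²·p(1−p)/E² = 1.960² × 0.2500 / 0.045² = 3.8416 × 0.2500 / 0.002025 ≈ 474.27.
Rounding up gives n = 475.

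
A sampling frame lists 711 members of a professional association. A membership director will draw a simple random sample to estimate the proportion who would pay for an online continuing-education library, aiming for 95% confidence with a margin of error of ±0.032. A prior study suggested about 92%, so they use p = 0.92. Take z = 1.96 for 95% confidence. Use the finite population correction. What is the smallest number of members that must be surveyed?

Unadjusted: n₀ = 1.96² × 0.92 × 0.08 / 0.032² ≈ 276.11, so n₀ = 277.
Finite population correction with N = 711: n = n₀ / (1 + (n₀−1)/N) = 277 / (1 + 276/711) = 277 / 1.3882 ≈ 199.54.
Rounding up, n = 200.

200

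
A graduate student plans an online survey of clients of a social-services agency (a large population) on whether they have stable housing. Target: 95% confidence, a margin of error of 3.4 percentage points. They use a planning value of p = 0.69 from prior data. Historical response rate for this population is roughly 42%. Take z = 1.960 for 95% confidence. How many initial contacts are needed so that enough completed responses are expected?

1693

Completed interviews needed: n₀ = 1.960² × 0.2139 / 0.034² ≈ 710.83 → 711.
At a 42% response rate, contacts needed = 711 / 0.42 ≈ 1692.86 → 1693.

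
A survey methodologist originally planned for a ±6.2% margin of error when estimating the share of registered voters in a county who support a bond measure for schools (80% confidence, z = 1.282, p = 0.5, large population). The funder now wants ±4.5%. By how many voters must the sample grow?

At ±6.2%: n = 1.282² × 0.2500 / 0.062² ≈ 106.89 → 107.
At ±4.5%: n = 1.282² × 0.2500 / 0.045² ≈ 202.90 → 203.
Additional respondents: 203 − 107 = 96.

96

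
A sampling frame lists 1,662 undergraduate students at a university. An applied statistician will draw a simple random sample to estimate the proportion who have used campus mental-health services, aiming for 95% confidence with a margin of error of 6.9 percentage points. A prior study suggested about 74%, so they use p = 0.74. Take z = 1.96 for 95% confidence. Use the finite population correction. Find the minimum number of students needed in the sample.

Unadjusted: n₀ = 1.96² × 0.74 × 0.26 / 0.069² ≈ 155.25, so n₀ = 156.
Finite population correction with N = 1,662: n = n₀ / (1 + (n₀−1)/N) = 156 / (1 + 155/1662) = 156 / 1.0933 ≈ 142.69.
Rounding up, n = 143.

143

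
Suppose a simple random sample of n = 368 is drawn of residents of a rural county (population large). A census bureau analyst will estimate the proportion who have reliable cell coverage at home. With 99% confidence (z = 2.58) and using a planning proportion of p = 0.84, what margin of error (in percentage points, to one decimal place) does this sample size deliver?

SE(p̂) = √[p(1−p)/n] = √[0.1344/368] = 0.01911.
E = z × SE = 2.58 × 0.01911 = 0.04931, or 4.9 percentage points.

4.9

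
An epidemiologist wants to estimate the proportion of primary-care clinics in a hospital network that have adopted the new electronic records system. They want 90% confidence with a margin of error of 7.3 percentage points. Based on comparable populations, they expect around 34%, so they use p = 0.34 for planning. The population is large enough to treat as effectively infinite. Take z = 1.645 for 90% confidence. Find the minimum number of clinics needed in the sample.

With p = 0.34, p(1−p) = 0.2244.
n = z²·p(1−p)/E² = 1.645² × 0.2244 / 0.073² = 2.7060 × 0.2244 / 0.005329 ≈ 113.95.
Rounding up gives n = 114.

114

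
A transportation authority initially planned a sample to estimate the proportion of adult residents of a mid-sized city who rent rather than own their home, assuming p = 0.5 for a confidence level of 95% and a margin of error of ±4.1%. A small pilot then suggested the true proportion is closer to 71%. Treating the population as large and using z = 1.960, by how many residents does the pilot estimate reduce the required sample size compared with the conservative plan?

Conservative (p = 0.5): n = 1.960² × 0.25 / 0.041² ≈ 571.33 → 572.
Using p = 0.71: p(1−p) = 0.2059, so n = 1.960² × 0.2059 / 0.041² ≈ 470.54 → 471.
Reduction: 572 − 471 = 101.

101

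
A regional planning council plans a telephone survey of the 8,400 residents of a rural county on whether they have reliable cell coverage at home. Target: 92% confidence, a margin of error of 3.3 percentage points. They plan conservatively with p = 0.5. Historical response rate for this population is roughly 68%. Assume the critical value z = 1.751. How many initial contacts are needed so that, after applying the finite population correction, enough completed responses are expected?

Completed interviews needed (unadjusted): n₀ = 1.751² × 0.2500 / 0.033² ≈ 703.86 → 704.
FPC for N = 8,400: n = 704 / (1 + 703/8400) = 704 / 1.0837 ≈ 649.63 → 650.
At a 68% response rate, contacts needed = 650 / 0.68 ≈ 955.88 → 956.

956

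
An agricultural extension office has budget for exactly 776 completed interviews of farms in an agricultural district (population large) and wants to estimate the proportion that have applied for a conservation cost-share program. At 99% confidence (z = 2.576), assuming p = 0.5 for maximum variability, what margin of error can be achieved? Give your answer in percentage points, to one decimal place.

4.6

SE(p̂) = √[p(1−p)/n] = √[0.2500/776] = 0.01795.
E = z × SE = 2.576 × 0.01795 = 0.04624, or 4.6 percentage points.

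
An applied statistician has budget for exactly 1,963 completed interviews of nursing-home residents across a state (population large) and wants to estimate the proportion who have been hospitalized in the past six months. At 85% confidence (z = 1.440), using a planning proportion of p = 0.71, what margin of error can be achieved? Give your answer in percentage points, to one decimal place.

SE(p̂) = √[p(1−p)/n] = √[0.2059/1963] = 0.01024.
E = z × SE = 1.440 × 0.01024 = 0.01475, or 1.5 percentage points.

1.5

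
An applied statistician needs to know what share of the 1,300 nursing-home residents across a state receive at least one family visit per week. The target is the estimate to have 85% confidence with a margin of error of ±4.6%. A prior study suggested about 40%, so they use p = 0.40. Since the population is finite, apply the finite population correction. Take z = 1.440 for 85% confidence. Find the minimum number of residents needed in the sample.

200

Unadjusted: n₀ = 1.440² × 0.40 × 0.60 / 0.046² ≈ 235.19, so n₀ = 236.
Finite population correction with N = 1,300: n = n₀ / (1 + (n₀−1)/N) = 236 / (1 + 235/1300) = 236 / 1.1808 ≈ 199.87.
Rounding up, n = 200.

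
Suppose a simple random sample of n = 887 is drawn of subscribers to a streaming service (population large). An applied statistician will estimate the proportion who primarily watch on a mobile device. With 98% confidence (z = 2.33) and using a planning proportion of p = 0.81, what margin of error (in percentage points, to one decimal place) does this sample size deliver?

SE(p̂) = √[p(1−p)/n] = √[0.1539/887] = 0.01317.
E = z × SE = 2.33 × 0.01317 = 0.03069, or 3.1 percentage points.

3.1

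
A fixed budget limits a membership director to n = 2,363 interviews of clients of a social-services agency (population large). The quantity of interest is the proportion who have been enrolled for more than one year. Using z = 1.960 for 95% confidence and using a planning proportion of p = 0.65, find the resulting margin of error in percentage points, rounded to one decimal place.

1.9

SE(p̂) = √[p(1−p)/n] = √[0.2275/2363] = 0.00981.
E = z × SE = 1.960 × 0.00981 = 0.01923, or 1.9 percentage points.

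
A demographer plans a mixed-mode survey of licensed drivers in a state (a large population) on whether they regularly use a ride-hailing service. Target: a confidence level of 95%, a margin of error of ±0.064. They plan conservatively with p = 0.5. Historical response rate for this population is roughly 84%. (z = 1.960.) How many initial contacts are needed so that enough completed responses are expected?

Completed interviews needed: n₀ = 1.960² × 0.2500 / 0.064² ≈ 234.47 → 235.
At an 84% response rate, contacts needed = 235 / 0.84 ≈ 279.76 → 280.

280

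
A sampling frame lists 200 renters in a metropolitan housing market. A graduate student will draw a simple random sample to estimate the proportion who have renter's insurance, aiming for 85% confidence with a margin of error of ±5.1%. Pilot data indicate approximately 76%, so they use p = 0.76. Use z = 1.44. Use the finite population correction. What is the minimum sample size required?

Unadjusted: n₀ = 1.44² × 0.76 × 0.24 / 0.051² ≈ 145.42, so n₀ = 146.
Finite population correction with N = 200: n = n₀ / (1 + (n₀−1)/N) = 146 / (1 + 145/200) = 146 / 1.7250 ≈ 84.64.
Rounding up, n = 85.

85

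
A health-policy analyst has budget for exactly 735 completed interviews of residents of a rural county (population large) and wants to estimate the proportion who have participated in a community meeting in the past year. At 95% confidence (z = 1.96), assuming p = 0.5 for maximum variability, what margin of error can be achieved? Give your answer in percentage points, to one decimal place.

SE(p̂) = √[p(1−p)/n] = √[0.2500/735] = 0.01844.
E = z × SE = 1.96 × 0.01844 = 0.03615, or 3.6 percentage points.

3.6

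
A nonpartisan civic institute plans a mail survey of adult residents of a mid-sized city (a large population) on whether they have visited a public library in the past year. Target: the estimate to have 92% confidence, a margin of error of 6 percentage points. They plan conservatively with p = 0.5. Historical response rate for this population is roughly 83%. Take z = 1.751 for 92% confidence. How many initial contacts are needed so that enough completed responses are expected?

Completed interviews needed: n₀ = 1.751² × 0.2500 / 0.060² ≈ 212.92 → 213.
At an 83% response rate, contacts needed = 213 / 0.83 ≈ 256.63 → 257.

257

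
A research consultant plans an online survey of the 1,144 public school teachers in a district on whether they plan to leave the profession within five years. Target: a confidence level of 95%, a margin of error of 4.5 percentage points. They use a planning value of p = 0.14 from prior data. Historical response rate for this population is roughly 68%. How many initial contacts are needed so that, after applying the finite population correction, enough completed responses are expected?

For 95% confidence, z = 1.96.
Completed interviews needed (unadjusted): n₀ = 1.96² × 0.1204 / 0.045² ≈ 228.41 → 229.
FPC for N = 1,144: n = 229 / (1 + 228/1144) = 229 / 1.1993 ≈ 190.94 → 191.
At a 68% response rate, contacts needed = 191 / 0.68 ≈ 280.88 → 281.

281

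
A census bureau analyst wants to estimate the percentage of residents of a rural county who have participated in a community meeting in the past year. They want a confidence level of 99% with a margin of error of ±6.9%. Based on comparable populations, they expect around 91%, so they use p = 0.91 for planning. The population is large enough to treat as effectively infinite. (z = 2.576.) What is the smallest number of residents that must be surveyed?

115

With p = 0.91, p(1−p) = 0.0819.
n = z²·p(1−p)/E² = 2.576² × 0.0819 / 0.069² = 6.6358 × 0.0819 / 0.004761 ≈ 114.15.
Rounding up gives n = 115.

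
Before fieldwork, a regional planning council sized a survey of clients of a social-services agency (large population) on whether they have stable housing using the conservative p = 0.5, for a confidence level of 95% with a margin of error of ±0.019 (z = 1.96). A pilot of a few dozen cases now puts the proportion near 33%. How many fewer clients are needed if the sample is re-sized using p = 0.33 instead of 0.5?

308

Conservative (p = 0.5): n = 1.96² × 0.25 / 0.019² ≈ 2660.39 → 2661.
Using p = 0.33: p(1−p) = 0.2211, so n = 1.96² × 0.2211 / 0.019² ≈ 2352.85 → 2353.
Reduction: 2661 − 2353 = 308.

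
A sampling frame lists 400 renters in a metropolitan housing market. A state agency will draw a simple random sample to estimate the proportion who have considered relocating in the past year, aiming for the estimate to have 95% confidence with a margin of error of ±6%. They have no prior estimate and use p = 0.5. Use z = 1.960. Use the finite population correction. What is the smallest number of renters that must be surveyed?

Unadjusted: n₀ = 1.960² × 0.50 × 0.50 / 0.060² ≈ 266.78, so n₀ = 267.
Finite population correction with N = 400: n = n₀ / (1 + (n₀−1)/N) = 267 / (1 + 266/400) = 267 / 1.6650 ≈ 160.36.
Rounding up, n = 161.

161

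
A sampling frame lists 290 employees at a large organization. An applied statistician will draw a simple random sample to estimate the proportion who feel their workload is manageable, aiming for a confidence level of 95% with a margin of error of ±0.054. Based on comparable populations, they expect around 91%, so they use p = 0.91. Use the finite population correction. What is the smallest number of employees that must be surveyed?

79

For 95% confidence, z = 1.960.
Unadjusted: n₀ = 1.960² × 0.91 × 0.09 / 0.054² ≈ 107.90, so n₀ = 108.
Finite population correction with N = 290: n = n₀ / (1 + (n₀−1)/N) = 108 / (1 + 107/290) = 108 / 1.3690 ≈ 78.89.
Rounding up, n = 79.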